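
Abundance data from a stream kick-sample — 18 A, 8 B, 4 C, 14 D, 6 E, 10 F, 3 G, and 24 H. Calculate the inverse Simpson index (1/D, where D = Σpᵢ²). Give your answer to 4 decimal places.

5.7298

Total N = 18+8+4+14+6+10+3+24 = 87, so the proportions are 0.20689655, 0.09195402, 0.04597701, 0.16091954, 0.06896552, 0.11494253, 0.03448276, 0.27586207 (working shown to 8 dp, full precision carried).
D = 0.20689655² + 0.09195402² + 0.04597701² + 0.16091954² + 0.06896552² + 0.11494253² + 0.03448276² + 0.27586207² = 0.04280618 + 0.00845554 + 0.00211389 + 0.02589510 + 0.00475624 + 0.01321178 + 0.00118906 + 0.07609988 = 0.17452768.
So 1/D = 5.729750, i.e. 5.7298 to 4 decimal places.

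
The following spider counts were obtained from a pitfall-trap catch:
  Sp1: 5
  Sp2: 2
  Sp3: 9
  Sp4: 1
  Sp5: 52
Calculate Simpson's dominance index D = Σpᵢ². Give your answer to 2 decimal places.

0.59

Total N = 5+2+9+1+52 = 69, so the proportions are 0.0725, 0.029, 0.1304, 0.0145, 0.7536 (working shown to 4 dp, full precision carried).
D = 0.0725² + 0.029² + 0.1304² + 0.0145² + 0.7536² = 0.0053 + 0.0008 + 0.0170 + 0.0002 + 0.5679 = 0.5913.
To 2 decimal places, D = 0.59.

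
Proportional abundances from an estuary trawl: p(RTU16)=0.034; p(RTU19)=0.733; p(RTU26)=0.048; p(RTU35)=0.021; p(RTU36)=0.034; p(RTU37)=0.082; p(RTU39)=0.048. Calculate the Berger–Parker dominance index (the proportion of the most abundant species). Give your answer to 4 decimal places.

0.7330

The largest proportion is 0.733, i.e. d = 0.7330 to 4 decimal places.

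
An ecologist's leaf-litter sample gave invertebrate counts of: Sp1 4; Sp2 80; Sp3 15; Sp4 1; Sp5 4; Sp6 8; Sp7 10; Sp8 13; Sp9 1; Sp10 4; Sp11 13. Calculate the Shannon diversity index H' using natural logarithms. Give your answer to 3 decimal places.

Total N = 4+80+15+1+4+8+10+13+1+4+13 = 153, so the proportions are 0.02614, 0.52288, 0.09804, 0.00654, 0.02614, 0.05229, 0.06536, 0.08497, 0.00654, 0.02614, 0.08497 (working shown to 5 dp, full precision carried).
Each pᵢ ln pᵢ term: 0.02614×(-3.64414)=-0.09527, 0.52288×(-0.64841)=-0.33904, 0.09804×(-2.32239)=-0.22769, 0.00654×(-5.03044)=-0.03288, 0.02614×(-3.64414)=-0.09527, 0.05229×(-2.95100)=-0.15430, 0.06536×(-2.72785)=-0.17829, 0.08497×(-2.46549)=-0.20949, 0.00654×(-5.03044)=-0.03288, 0.02614×(-3.64414)=-0.09527, 0.08497×(-2.46549)=-0.20949.
Sum = -1.66986, so H' = 1.670.

1.670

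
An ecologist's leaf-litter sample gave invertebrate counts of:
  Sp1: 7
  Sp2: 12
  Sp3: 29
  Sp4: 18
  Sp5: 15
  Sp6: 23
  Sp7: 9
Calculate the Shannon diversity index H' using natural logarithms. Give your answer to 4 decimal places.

1.8457

Total N = 7+12+29+18+15+23+9 = 113, so the proportions are 0.061947, 0.106195, 0.256637, 0.159292, 0.132743, 0.20354, 0.079646 (working shown to 6 dp, full precision carried).
Each pᵢ ln pᵢ term: 0.061947×(-2.781478)=-0.172304, 0.106195×(-2.242481)=-0.238140, 0.256637×(-1.360092)=-0.349050, 0.159292×(-1.837016)=-0.292622, 0.132743×(-2.019338)=-0.268054, 0.20354×(-1.591894)=-0.324014, 0.079646×(-2.530163)=-0.201517.
Sum = -1.845701, so H' = 1.8457.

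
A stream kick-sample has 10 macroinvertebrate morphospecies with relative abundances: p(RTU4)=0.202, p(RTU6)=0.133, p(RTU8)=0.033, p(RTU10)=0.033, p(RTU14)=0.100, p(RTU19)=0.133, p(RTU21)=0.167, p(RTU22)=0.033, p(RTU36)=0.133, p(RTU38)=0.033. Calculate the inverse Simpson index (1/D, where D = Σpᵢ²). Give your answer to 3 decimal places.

7.347

D = 0.202² + 0.133² + 0.033² + 0.033² + 0.1² + 0.133² + 0.167² + 0.033² + 0.133² + 0.033² = 0.0408040 + 0.0176890 + 0.0010890 + 0.0010890 + 0.0100000 + 0.0176890 + 0.0278890 + 0.0010890 + 0.0176890 + 0.0010890 = 0.1361160 (working shown to 7 dp, full precision carried).
So 1/D = 7.34667, i.e. 7.347 to 3 decimal places.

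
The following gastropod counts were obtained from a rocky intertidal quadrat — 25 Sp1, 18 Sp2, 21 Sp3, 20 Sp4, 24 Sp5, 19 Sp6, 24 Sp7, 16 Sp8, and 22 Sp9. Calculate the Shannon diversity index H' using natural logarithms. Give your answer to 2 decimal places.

Total N = 25+18+21+20+24+19+24+16+22 = 189, so the proportions are 0.1323, 0.0952, 0.1111, 0.1058, 0.127, 0.1005, 0.127, 0.0847, 0.1164 (working shown to 4 dp, full precision carried).
Each pᵢ ln pᵢ term: 0.1323×(-2.0229)=-0.2676, 0.0952×(-2.3514)=-0.2239, 0.1111×(-2.1972)=-0.2441, 0.1058×(-2.2460)=-0.2377, 0.127×(-2.0637)=-0.2621, 0.1005×(-2.2973)=-0.2309, 0.127×(-2.0637)=-0.2621, 0.0847×(-2.4692)=-0.2090, 0.1164×(-2.1507)=-0.2503.
Sum = -2.1878, so H' = 2.19.

2.19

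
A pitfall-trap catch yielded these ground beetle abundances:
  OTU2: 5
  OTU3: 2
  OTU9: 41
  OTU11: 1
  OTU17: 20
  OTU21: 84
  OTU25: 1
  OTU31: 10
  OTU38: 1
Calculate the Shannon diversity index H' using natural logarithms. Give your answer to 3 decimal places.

Total N = 5+2+41+1+20+84+1+10+1 = 165, so the proportions are 0.0303, 0.01212, 0.24848, 0.00606, 0.12121, 0.50909, 0.00606, 0.06061, 0.00606 (working shown to 5 dp, full precision carried).
Each pᵢ ln pᵢ term: 0.0303×(-3.49651)=-0.10595, 0.01212×(-4.41280)=-0.05349, 0.24848×(-1.39237)=-0.34598, 0.00606×(-5.10595)=-0.03095, 0.12121×(-2.11021)=-0.25578, 0.50909×(-0.67513)=-0.34370, 0.00606×(-5.10595)=-0.03095, 0.06061×(-2.80336)=-0.16990, 0.00606×(-5.10595)=-0.03095.
Sum = -1.36765, so H' = 1.368.

1.368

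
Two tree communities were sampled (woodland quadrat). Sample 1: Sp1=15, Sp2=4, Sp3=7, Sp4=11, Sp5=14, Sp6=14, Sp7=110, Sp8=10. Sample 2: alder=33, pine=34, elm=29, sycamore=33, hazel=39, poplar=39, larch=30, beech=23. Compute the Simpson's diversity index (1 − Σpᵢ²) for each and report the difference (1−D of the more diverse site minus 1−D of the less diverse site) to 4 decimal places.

Sample 1: N=185, proportions 0.081081, 0.021622, 0.037838, 0.059459, 0.075676, 0.075676, 0.594595, 0.054054, giving 1−D = 0.620073 (working shown to 6 dp, full precision carried).
Sample 2: N=260, proportions 0.126923, 0.130769, 0.111538, 0.126923, 0.15, 0.15, 0.115385, 0.088462, giving 1−D = 0.872101.
Difference = |0.620073 − 0.872101| = 0.252028, i.e. 0.2520 to 4 decimal places.

0.2520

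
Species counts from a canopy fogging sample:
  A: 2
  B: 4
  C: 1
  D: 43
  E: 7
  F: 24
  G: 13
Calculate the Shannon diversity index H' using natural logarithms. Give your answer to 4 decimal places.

1.4380

Total N = 2+4+1+43+7+24+13 = 94, so the proportions are 0.021277, 0.042553, 0.010638, 0.457447, 0.074468, 0.255319, 0.138298 (working shown to 6 dp, full precision carried).
Each pᵢ ln pᵢ term: 0.021277×(-3.850148)=-0.081918, 0.042553×(-3.157000)=-0.134340, 0.010638×(-4.543295)=-0.048333, 0.457447×(-0.782095)=-0.357767, 0.074468×(-2.597385)=-0.193422, 0.255319×(-1.365241)=-0.348572, 0.138298×(-1.978345)=-0.273601.
Sum = -1.437953, so H' = 1.4380.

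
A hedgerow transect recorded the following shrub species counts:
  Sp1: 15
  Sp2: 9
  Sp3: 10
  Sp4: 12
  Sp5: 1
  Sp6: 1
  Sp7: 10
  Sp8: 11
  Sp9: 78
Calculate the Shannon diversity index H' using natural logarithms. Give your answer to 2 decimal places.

Total N = 15+9+10+12+1+1+10+11+78 = 147, so the proportions are 0.102, 0.0612, 0.068, 0.0816, 0.0068, 0.0068, 0.068, 0.0748, 0.5306 (working shown to 4 dp, full precision carried).
Each pᵢ ln pᵢ term: 0.102×(-2.2824)=-0.2329, 0.0612×(-2.7932)=-0.1710, 0.068×(-2.6878)=-0.1828, 0.0816×(-2.5055)=-0.2045, 0.0068×(-4.9904)=-0.0339, 0.0068×(-4.9904)=-0.0339, 0.068×(-2.6878)=-0.1828, 0.0748×(-2.5925)=-0.1940, 0.5306×(-0.6337)=-0.3363.
Sum = -1.5723, so H' = 1.57.

1.57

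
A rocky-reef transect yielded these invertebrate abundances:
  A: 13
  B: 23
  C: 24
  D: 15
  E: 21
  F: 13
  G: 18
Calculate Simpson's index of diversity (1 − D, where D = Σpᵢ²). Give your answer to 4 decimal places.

Total N = 13+23+24+15+21+13+18 = 127, so the proportions are 0.102362, 0.181102, 0.188976, 0.11811, 0.165354, 0.102362, 0.141732 (working shown to 6 dp, full precision carried).
D = 0.102362² + 0.181102² + 0.188976² + 0.11811² + 0.165354² + 0.102362² + 0.141732² = 0.010478 + 0.032798 + 0.035712 + 0.013950 + 0.027342 + 0.010478 + 0.020088 = 0.150846.
So 1 − D = 0.849154, i.e. 0.8492 to 4 decimal places.

0.8492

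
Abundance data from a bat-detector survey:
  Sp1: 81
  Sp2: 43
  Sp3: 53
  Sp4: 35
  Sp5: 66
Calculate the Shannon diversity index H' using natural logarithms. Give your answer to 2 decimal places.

1.57

Total N = 81+43+53+35+66 = 278, so the proportions are 0.2914, 0.1547, 0.1906, 0.1259, 0.2374 (working shown to 4 dp, full precision carried).
Each pᵢ ln pᵢ term: 0.2914×(-1.2332)=-0.3593, 0.1547×(-1.8664)=-0.2887, 0.1906×(-1.6573)=-0.3160, 0.1259×(-2.0723)=-0.2609, 0.2374×(-1.4380)=-0.3414.
Sum = -1.5662, so H' = 1.57.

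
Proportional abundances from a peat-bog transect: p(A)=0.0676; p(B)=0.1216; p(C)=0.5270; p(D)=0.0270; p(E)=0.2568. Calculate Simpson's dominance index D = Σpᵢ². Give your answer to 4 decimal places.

0.3638

D = 0.0676² + 0.1216² + 0.527² + 0.027² + 0.2568² = 0.004570 + 0.014787 + 0.277729 + 0.000729 + 0.065946 = 0.363761 (working shown to 6 dp, full precision carried).
To 4 decimal places, D = 0.3638.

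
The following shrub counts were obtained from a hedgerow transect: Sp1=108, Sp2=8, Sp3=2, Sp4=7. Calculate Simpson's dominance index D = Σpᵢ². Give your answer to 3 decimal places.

0.754

Total N = 108+8+2+7 = 125, so the proportions are 0.864, 0.064, 0.016, 0.056 (working shown to 5 dp, full precision carried).
D = 0.864² + 0.064² + 0.016² + 0.056² = 0.74650 + 0.00410 + 0.00026 + 0.00314 = 0.75398.
To 3 decimal places, D = 0.754.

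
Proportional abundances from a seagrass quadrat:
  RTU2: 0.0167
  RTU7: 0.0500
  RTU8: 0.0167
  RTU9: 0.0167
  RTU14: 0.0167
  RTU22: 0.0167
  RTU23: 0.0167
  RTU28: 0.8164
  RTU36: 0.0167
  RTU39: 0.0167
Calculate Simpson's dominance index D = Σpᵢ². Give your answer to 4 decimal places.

D = 0.0167² + 0.05² + 0.0167² + 0.0167² + 0.0167² + 0.0167² + 0.0167² + 0.8164² + 0.0167² + 0.0167² = 0.000279 + 0.002500 + 0.000279 + 0.000279 + 0.000279 + 0.000279 + 0.000279 + 0.666509 + 0.000279 + 0.000279 = 0.671240 (working shown to 6 dp, full precision carried).
To 4 decimal places, D = 0.6712.

0.6712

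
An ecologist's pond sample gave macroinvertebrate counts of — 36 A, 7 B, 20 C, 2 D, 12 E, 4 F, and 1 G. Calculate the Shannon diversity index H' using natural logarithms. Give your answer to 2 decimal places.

1.49

Total N = 36+7+20+2+12+4+1 = 82, so the proportions are 0.439, 0.0854, 0.2439, 0.0244, 0.1463, 0.0488, 0.0122 (working shown to 4 dp, full precision carried).
Each pᵢ ln pᵢ term: 0.439×(-0.8232)=-0.3614, 0.0854×(-2.4608)=-0.2101, 0.2439×(-1.4110)=-0.3441, 0.0244×(-3.7136)=-0.0906, 0.1463×(-1.9218)=-0.2812, 0.0488×(-3.0204)=-0.1473, 0.0122×(-4.4067)=-0.0537.
Sum = -1.4885, so H' = 1.49.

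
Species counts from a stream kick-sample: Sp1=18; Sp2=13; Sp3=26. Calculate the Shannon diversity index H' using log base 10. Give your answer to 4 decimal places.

0.4600

Total N = 18+13+26 = 57, so the proportions are 0.315789, 0.22807, 0.45614 (working shown to 6 dp, full precision carried).
Each pᵢ log₁₀ pᵢ term: 0.315789×(-0.500602)=-0.158085, 0.22807×(-0.641932)=-0.146405, 0.45614×(-0.340902)=-0.155499.
Sum = -0.459989, so H' = 0.4600.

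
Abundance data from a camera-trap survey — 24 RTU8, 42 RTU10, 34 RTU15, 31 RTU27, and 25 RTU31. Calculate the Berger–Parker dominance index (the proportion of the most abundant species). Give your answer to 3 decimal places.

0.269

Total N = 24+42+34+31+25 = 156, so the proportions are 0.15385, 0.26923, 0.21795, 0.19872, 0.16026 (working shown to 5 dp, full precision carried).
The largest proportion is 0.26923, i.e. d = 0.269 to 3 decimal places.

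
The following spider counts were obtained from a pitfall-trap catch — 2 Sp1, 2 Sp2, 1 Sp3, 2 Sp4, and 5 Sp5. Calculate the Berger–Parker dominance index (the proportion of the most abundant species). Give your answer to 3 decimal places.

Total N = 2+2+1+2+5 = 12, so the proportions are 0.16667, 0.16667, 0.08333, 0.16667, 0.41667 (working shown to 5 dp, full precision carried).
The largest proportion is 0.41667, i.e. d = 0.417 to 3 decimal places.

0.417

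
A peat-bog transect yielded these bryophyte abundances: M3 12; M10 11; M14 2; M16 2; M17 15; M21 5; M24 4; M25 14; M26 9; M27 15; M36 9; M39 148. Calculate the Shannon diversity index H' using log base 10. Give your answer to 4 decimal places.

0.6787

Total N = 12+11+2+2+15+5+4+14+9+15+9+148 = 246, so the proportions are 0.04878, 0.044715, 0.00813, 0.00813, 0.060976, 0.020325, 0.01626, 0.056911, 0.036585, 0.060976, 0.036585, 0.601626 (working shown to 6 dp, full precision carried).
Each pᵢ log₁₀ pᵢ term: 0.04878×(-1.311754)=-0.063988, 0.044715×(-1.349542)=-0.060345, 0.00813×(-2.089905)=-0.016991, 0.00813×(-2.089905)=-0.016991, 0.060976×(-1.214844)=-0.074076, 0.020325×(-1.691965)=-0.034390, 0.01626×(-1.788875)=-0.029087, 0.056911×(-1.244807)=-0.070843, 0.036585×(-1.436693)=-0.052562, 0.060976×(-1.214844)=-0.074076, 0.036585×(-1.436693)=-0.052562, 0.601626×(-0.220673)=-0.132763.
Sum = -0.678674, so H' = 0.6787.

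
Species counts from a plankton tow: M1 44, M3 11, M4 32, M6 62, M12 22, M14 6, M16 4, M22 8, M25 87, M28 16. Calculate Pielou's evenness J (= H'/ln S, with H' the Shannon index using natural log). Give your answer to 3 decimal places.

0.839

Total N = 44+11+32+62+22+6+4+8+87+16 = 292, so the proportions are 0.15068, 0.03767, 0.10959, 0.21233, 0.07534, 0.02055, 0.0137, 0.0274, 0.29795, 0.05479 (working shown to 5 dp, full precision carried).
H' = −Σ pᵢ ln pᵢ = −((-0.28518) + (-0.12352) + (-0.24230) + (-0.32903) + (-0.19481) + (-0.07983) + (-0.05877) + (-0.09856) + (-0.36077) + (-0.15913)) = 1.93190.
With S = 10 species, ln S = 2.30259, so J = 1.93190/2.30259 = 0.83901, i.e. 0.839 to 3 decimal places.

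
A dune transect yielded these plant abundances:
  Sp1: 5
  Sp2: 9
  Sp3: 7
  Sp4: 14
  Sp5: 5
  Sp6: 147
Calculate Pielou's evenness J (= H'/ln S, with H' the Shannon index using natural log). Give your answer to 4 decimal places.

Total N = 5+9+7+14+5+147 = 187, so the proportions are 0.026738, 0.048128, 0.037433, 0.074866, 0.026738, 0.786096 (working shown to 6 dp, full precision carried).
H' = −Σ pᵢ ln pᵢ = −((-0.096836) + (-0.146016) + (-0.122975) + (-0.194057) + (-0.096836) + (-0.189195)) = 0.845915.
With S = 6 species, ln S = 1.791759, so J = 0.845915/1.791759 = 0.472114, i.e. 0.4721 to 4 decimal places.

0.4721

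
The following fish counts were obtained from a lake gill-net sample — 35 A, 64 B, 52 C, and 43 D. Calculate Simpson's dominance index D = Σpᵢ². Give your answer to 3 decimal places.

0.262

Total N = 35+64+52+43 = 194, so the proportions are 0.18041, 0.3299, 0.26804, 0.22165 (working shown to 5 dp, full precision carried).
D = 0.18041² + 0.3299² + 0.26804² + 0.22165² = 0.03255 + 0.10883 + 0.07185 + 0.04913 = 0.26236.
To 3 decimal places, D = 0.262.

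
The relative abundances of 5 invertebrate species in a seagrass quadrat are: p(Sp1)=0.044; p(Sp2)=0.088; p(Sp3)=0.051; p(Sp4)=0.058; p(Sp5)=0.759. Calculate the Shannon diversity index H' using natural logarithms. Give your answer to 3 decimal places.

Each pᵢ ln pᵢ term (working shown to 5 dp, full precision carried): 0.044×(-3.12357)=-0.13744, 0.088×(-2.43042)=-0.21388, 0.051×(-2.97593)=-0.15177, 0.058×(-2.84731)=-0.16514, 0.759×(-0.27575)=-0.20930.
Sum = -0.87753, so H' = 0.878.

0.878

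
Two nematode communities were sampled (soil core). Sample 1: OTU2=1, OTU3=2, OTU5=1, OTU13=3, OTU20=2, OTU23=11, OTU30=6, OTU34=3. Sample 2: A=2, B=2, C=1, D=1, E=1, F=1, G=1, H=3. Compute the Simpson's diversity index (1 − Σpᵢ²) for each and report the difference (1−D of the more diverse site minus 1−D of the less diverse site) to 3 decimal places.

0.067

Sample 1: N=29, proportions 0.03448, 0.06897, 0.03448, 0.10345, 0.06897, 0.37931, 0.2069, 0.10345, giving 1−D = 0.78002 (working shown to 5 dp, full precision carried).
Sample 2: N=12, proportions 0.16667, 0.16667, 0.08333, 0.08333, 0.08333, 0.08333, 0.08333, 0.25, giving 1−D = 0.84722.
Difference = |0.78002 − 0.84722| = 0.06720, i.e. 0.067 to 3 decimal places.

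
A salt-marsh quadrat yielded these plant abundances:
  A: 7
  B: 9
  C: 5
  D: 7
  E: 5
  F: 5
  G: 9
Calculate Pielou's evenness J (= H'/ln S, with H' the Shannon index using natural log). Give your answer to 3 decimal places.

0.984

Total N = 7+9+5+7+5+5+9 = 47, so the proportions are 0.14894, 0.19149, 0.10638, 0.14894, 0.10638, 0.10638, 0.19149 (working shown to 5 dp, full precision carried).
H' = −Σ pᵢ ln pᵢ = −((-0.28361) + (-0.31652) + (-0.23837) + (-0.28361) + (-0.23837) + (-0.23837) + (-0.31652)) = 1.91537.
With S = 7 species, ln S = 1.94591, so J = 1.91537/1.94591 = 0.98431, i.e. 0.984 to 3 decimal places.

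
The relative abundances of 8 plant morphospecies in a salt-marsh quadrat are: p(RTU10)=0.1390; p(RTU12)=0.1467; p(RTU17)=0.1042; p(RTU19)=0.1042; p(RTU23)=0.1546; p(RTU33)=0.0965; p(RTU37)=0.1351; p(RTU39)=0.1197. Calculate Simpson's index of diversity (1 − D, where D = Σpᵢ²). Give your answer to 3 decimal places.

D = 0.139² + 0.1467² + 0.1042² + 0.1042² + 0.1546² + 0.0965² + 0.1351² + 0.1197² = 0.01932 + 0.02152 + 0.01086 + 0.01086 + 0.02390 + 0.00931 + 0.01825 + 0.01433 = 0.12835 (working shown to 5 dp, full precision carried).
So 1 − D = 0.87165, i.e. 0.872 to 3 decimal places.

0.872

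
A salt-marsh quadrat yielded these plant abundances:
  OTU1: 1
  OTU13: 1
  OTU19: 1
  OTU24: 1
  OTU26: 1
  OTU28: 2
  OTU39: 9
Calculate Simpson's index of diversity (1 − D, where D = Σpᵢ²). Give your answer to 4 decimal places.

Total N = 1+1+1+1+1+2+9 = 16, so the proportions are 0.0625, 0.0625, 0.0625, 0.0625, 0.0625, 0.125, 0.5625 (working shown to 6 dp, full precision carried).
D = 0.0625² + 0.0625² + 0.0625² + 0.0625² + 0.0625² + 0.125² + 0.5625² = 0.003906 + 0.003906 + 0.003906 + 0.003906 + 0.003906 + 0.015625 + 0.316406 = 0.351562.
So 1 − D = 0.648438, i.e. 0.6484 to 4 decimal places.

0.6484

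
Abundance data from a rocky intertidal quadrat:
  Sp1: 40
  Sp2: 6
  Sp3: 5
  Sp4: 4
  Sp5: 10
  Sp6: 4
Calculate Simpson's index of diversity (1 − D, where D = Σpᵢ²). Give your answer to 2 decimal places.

Total N = 40+6+5+4+10+4 = 69, so the proportions are 0.5797, 0.087, 0.0725, 0.058, 0.1449, 0.058 (working shown to 4 dp, full precision carried).
D = 0.5797² + 0.087² + 0.0725² + 0.058² + 0.1449² + 0.058² = 0.3361 + 0.0076 + 0.0053 + 0.0034 + 0.0210 + 0.0034 = 0.3766.
So 1 − D = 0.6234, i.e. 0.62 to 2 decimal places.

0.62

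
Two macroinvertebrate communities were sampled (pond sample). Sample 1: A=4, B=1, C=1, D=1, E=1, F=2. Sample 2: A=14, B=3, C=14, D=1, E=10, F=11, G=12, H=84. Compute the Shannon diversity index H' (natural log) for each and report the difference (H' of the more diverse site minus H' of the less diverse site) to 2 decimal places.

0.15

Sample 1: N=10, proportions 0.4, 0.1, 0.1, 0.1, 0.1, 0.2, giving H' = 1.6094 (working shown to 4 dp, full precision carried).
Sample 2: N=149, proportions 0.094, 0.0201, 0.094, 0.0067, 0.0671, 0.0738, 0.0805, 0.5638, giving H' = 1.4563.
Difference = |1.6094 − 1.4563| = 0.1531, i.e. 0.15 to 2 decimal places.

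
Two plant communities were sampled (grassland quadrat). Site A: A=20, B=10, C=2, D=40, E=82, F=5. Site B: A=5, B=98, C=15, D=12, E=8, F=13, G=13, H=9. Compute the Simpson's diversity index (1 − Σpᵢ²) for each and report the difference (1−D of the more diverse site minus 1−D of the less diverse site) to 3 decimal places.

Site A: N=159, proportions 0.12578616, 0.06289308, 0.01257862, 0.25157233, 0.51572327, 0.03144654, giving 1−D = 0.64981607 (working shown to 8 dp, full precision carried).
Site B: N=173, proportions 0.02890173, 0.56647399, 0.0867052, 0.06936416, 0.04624277, 0.07514451, 0.07514451, 0.05202312, giving 1−D = 0.64980454.
Difference = |0.64981607 − 0.64980454| = 0.00001153, i.e. 0.000 to 3 decimal places.

0.000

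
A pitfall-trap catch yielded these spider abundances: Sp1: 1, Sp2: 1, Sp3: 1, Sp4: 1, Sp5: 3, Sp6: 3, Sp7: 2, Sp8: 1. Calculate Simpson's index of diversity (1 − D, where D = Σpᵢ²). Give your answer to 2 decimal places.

Total N = 1+1+1+1+3+3+2+1 = 13, so the proportions are 0.0769, 0.0769, 0.0769, 0.0769, 0.2308, 0.2308, 0.1538, 0.0769 (working shown to 4 dp, full precision carried).
D = 0.0769² + 0.0769² + 0.0769² + 0.0769² + 0.2308² + 0.2308² + 0.1538² + 0.0769² = 0.0059 + 0.0059 + 0.0059 + 0.0059 + 0.0533 + 0.0533 + 0.0237 + 0.0059 = 0.1598.
So 1 − D = 0.8402, i.e. 0.84 to 2 decimal places.

0.84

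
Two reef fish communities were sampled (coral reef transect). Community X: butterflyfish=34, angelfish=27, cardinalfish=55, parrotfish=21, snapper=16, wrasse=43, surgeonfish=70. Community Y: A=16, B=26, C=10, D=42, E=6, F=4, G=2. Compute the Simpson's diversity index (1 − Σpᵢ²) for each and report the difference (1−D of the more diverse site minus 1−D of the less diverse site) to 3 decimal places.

0.079

Community X: N=266, proportions 0.12782, 0.1015, 0.20677, 0.07895, 0.06015, 0.16165, 0.26316, giving 1−D = 0.82537 (working shown to 5 dp, full precision carried).
Community Y: N=106, proportions 0.15094, 0.24528, 0.09434, 0.39623, 0.0566, 0.03774, 0.01887, giving 1−D = 0.74617.
Difference = |0.82537 − 0.74617| = 0.07920, i.e. 0.079 to 3 decimal places.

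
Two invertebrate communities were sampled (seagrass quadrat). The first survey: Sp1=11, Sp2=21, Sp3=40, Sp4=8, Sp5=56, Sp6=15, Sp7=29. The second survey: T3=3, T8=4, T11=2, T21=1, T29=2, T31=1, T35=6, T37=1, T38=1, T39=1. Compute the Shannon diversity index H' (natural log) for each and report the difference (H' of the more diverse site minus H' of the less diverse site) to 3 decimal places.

The first survey: N=180, proportions 0.06111, 0.11667, 0.22222, 0.04444, 0.31111, 0.08333, 0.16111, giving H' = 1.75854 (working shown to 5 dp, full precision carried).
The second survey: N=22, proportions 0.13636, 0.18182, 0.09091, 0.04545, 0.09091, 0.04545, 0.27273, 0.04545, 0.04545, 0.04545, giving H' = 2.07449.
Difference = |1.75854 − 2.07449| = 0.31595, i.e. 0.316 to 3 decimal places.

0.316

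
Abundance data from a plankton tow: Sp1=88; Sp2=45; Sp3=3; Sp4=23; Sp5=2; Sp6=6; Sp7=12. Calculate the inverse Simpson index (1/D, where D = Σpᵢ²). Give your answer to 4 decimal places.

3.0541

Total N = 88+45+3+23+2+6+12 = 179, so the proportions are 0.4916201, 0.2513966, 0.0167598, 0.1284916, 0.0111732, 0.0335196, 0.0670391 (working shown to 7 dp, full precision carried).
D = 0.4916201² + 0.2513966² + 0.0167598² + 0.1284916² + 0.0111732² + 0.0335196² + 0.0670391² = 0.2416903 + 0.0632003 + 0.0002809 + 0.0165101 + 0.0001248 + 0.0011236 + 0.0044942 = 0.3274242.
So 1/D = 3.054142, i.e. 3.0541 to 4 decimal places.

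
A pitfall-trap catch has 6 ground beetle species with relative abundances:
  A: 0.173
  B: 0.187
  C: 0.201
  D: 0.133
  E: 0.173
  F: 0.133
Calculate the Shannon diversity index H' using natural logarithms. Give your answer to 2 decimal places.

1.78

Each pᵢ ln pᵢ term (working shown to 4 dp, full precision carried): 0.173×(-1.7545)=-0.3035, 0.187×(-1.6766)=-0.3135, 0.201×(-1.6045)=-0.3225, 0.133×(-2.0174)=-0.2683, 0.173×(-1.7545)=-0.3035, 0.133×(-2.0174)=-0.2683.
Sum = -1.7797, so H' = 1.78.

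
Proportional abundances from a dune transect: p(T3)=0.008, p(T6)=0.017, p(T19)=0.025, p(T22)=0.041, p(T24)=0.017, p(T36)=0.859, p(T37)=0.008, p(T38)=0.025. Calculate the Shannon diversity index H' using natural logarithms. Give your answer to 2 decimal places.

0.66

Each pᵢ ln pᵢ term (working shown to 4 dp, full precision carried): 0.008×(-4.8283)=-0.0386, 0.017×(-4.0745)=-0.0693, 0.025×(-3.6889)=-0.0922, 0.041×(-3.1942)=-0.1310, 0.017×(-4.0745)=-0.0693, 0.859×(-0.1520)=-0.1306, 0.008×(-4.8283)=-0.0386, 0.025×(-3.6889)=-0.0922.
Sum = -0.6617, so H' = 0.66.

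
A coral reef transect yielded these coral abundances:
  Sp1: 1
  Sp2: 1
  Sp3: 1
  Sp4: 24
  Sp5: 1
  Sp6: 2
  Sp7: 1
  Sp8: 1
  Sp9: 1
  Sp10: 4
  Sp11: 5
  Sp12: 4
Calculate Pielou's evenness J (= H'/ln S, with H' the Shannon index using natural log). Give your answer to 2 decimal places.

0.69

Total N = 1+1+1+24+1+2+1+1+1+4+5+4 = 46, so the proportions are 0.0217, 0.0217, 0.0217, 0.5217, 0.0217, 0.0435, 0.0217, 0.0217, 0.0217, 0.087, 0.1087, 0.087 (working shown to 4 dp, full precision carried).
H' = −Σ pᵢ ln pᵢ = −((-0.0832) + (-0.0832) + (-0.0832) + (-0.3394) + (-0.0832) + (-0.1363) + (-0.0832) + (-0.0832) + (-0.0832) + (-0.2124) + (-0.2412) + (-0.2124)) = 1.7244.
With S = 12 species, ln S = 2.4849, so J = 1.7244/2.4849 = 0.6939, i.e. 0.69 to 2 decimal places.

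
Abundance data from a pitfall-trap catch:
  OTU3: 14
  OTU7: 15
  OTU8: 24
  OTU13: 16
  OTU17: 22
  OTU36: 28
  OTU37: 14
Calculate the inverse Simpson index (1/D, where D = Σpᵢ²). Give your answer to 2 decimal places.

Total N = 14+15+24+16+22+28+14 = 133, so the proportions are 0.105263, 0.112782, 0.180451, 0.120301, 0.165414, 0.210526, 0.105263 (working shown to 6 dp, full precision carried).
D = 0.105263² + 0.112782² + 0.180451² + 0.120301² + 0.165414² + 0.210526² + 0.105263² = 0.011080 + 0.012720 + 0.032563 + 0.014472 + 0.027362 + 0.044321 + 0.011080 = 0.153598.
So 1/D = 6.5105, i.e. 6.51 to 2 decimal places.

6.51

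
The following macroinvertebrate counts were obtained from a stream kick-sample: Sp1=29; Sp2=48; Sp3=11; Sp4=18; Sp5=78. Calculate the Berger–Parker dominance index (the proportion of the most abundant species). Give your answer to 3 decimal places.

0.424

Total N = 29+48+11+18+78 = 184, so the proportions are 0.15761, 0.26087, 0.05978, 0.09783, 0.42391 (working shown to 5 dp, full precision carried).
The largest proportion is 0.42391, i.e. d = 0.424 to 3 decimal places.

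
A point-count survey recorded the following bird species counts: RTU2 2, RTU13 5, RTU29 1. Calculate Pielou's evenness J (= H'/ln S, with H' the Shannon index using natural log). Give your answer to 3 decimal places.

Total N = 2+5+1 = 8, so the proportions are 0.25, 0.625, 0.125 (working shown to 5 dp, full precision carried).
H' = −Σ pᵢ ln pᵢ = −((-0.34657) + (-0.29375) + (-0.25993)) = 0.90026.
With S = 3 species, ln S = 1.09861, so J = 0.90026/1.09861 = 0.81945, i.e. 0.819 to 3 decimal places.

0.819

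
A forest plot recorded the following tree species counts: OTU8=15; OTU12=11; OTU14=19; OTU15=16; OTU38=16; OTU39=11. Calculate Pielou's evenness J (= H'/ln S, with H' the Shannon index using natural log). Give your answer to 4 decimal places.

Total N = 15+11+19+16+16+11 = 88, so the proportions are 0.1704545, 0.125, 0.2159091, 0.1818182, 0.1818182, 0.125 (working shown to 7 dp, full precision carried).
H' = −Σ pᵢ ln pᵢ = −((-0.3015829) + (-0.2599302) + (-0.3309666) + (-0.3099542) + (-0.3099542) + (-0.2599302)) = 1.7723183.
With S = 6 species, ln S = 1.7917595, so J = 1.7723183/1.7917595 = 0.9891497, i.e. 0.9891 to 4 decimal places.

0.9891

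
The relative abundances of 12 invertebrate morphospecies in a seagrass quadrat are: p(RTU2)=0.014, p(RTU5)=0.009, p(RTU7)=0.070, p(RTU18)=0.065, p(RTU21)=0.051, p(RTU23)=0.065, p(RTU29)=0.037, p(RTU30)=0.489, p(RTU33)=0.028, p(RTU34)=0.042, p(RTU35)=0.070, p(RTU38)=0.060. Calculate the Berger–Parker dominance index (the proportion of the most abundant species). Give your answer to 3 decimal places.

0.489

The largest proportion is 0.489, i.e. d = 0.489 to 3 decimal places.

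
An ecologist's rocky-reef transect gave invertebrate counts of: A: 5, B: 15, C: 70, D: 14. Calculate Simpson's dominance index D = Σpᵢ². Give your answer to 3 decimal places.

Total N = 5+15+70+14 = 104, so the proportions are 0.04808, 0.14423, 0.67308, 0.13462 (working shown to 5 dp, full precision carried).
D = 0.04808² + 0.14423² + 0.67308² + 0.13462² = 0.00231 + 0.02080 + 0.45303 + 0.01812 = 0.49427.
To 3 decimal places, D = 0.494.

0.494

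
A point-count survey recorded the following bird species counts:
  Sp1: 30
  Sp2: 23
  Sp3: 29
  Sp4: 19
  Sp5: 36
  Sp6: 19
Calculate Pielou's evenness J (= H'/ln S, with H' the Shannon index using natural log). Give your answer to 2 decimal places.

Total N = 30+23+29+19+36+19 = 156, so the proportions are 0.1923, 0.1474, 0.1859, 0.1218, 0.2308, 0.1218 (working shown to 4 dp, full precision carried).
H' = −Σ pᵢ ln pᵢ = −((-0.3170) + (-0.2822) + (-0.3128) + (-0.2564) + (-0.3384) + (-0.2564)) = 1.7633.
With S = 6 species, ln S = 1.7918, so J = 1.7633/1.7918 = 0.9841, i.e. 0.98 to 2 decimal places.

0.98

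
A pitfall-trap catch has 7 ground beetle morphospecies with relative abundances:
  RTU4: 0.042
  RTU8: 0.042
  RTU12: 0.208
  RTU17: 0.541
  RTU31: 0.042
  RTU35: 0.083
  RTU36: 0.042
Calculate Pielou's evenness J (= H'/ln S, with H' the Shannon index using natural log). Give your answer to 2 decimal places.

0.72

H' = −Σ pᵢ ln pᵢ = −((-0.1331) + (-0.1331) + (-0.3266) + (-0.3324) + (-0.1331) + (-0.2066) + (-0.1331)) = 1.3981 (working shown to 4 dp, full precision carried).
With S = 7 species, ln S = 1.9459, so J = 1.3981/1.9459 = 0.7185, i.e. 0.72 to 2 decimal places.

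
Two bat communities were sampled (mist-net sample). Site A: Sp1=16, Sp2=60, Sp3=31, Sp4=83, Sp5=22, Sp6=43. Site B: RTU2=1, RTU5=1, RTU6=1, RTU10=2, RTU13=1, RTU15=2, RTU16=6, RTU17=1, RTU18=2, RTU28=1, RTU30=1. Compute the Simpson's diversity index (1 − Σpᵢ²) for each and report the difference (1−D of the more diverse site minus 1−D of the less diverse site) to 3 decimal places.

0.064

Site A: N=255, proportions 0.06275, 0.23529, 0.12157, 0.32549, 0.08627, 0.16863, giving 1−D = 0.78410 (working shown to 5 dp, full precision carried).
Site B: N=19, proportions 0.05263, 0.05263, 0.05263, 0.10526, 0.05263, 0.10526, 0.31579, 0.05263, 0.10526, 0.05263, 0.05263, giving 1−D = 0.84765.
Difference = |0.78410 − 0.84765| = 0.06355, i.e. 0.064 to 3 decimal places.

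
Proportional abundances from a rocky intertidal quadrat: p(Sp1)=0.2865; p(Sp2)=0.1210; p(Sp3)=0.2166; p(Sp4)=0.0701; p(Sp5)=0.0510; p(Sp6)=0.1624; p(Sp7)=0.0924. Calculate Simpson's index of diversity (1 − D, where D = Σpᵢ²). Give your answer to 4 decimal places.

D = 0.2865² + 0.121² + 0.2166² + 0.0701² + 0.051² + 0.1624² + 0.0924² = 0.082082 + 0.014641 + 0.046916 + 0.004914 + 0.002601 + 0.026374 + 0.008538 = 0.186065 (working shown to 6 dp, full precision carried).
So 1 − D = 0.813935, i.e. 0.8139 to 4 decimal places.

0.8139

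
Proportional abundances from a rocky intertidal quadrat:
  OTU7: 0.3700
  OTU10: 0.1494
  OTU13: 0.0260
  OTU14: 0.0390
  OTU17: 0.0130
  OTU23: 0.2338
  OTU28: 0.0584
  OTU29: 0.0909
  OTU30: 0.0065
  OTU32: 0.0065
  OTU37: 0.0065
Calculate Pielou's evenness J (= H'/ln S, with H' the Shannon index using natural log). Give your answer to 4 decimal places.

H' = −Σ pᵢ ln pᵢ = −((-0.367873) + (-0.284029) + (-0.094891) + (-0.126524) + (-0.056456) + (-0.339779) + (-0.165882) + (-0.217978) + (-0.032734) + (-0.032734) + (-0.032734)) = 1.751613 (working shown to 6 dp, full precision carried).
With S = 11 species, ln S = 2.397895, so J = 1.751613/2.397895 = 0.730479, i.e. 0.7305 to 4 decimal places.

0.7305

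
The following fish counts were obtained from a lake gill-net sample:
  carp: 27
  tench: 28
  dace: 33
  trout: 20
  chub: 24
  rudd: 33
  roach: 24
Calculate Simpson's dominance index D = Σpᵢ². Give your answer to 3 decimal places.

0.147

Total N = 27+28+33+20+24+33+24 = 189, so the proportions are 0.14286, 0.14815, 0.1746, 0.10582, 0.12698, 0.1746, 0.12698 (working shown to 5 dp, full precision carried).
D = 0.14286² + 0.14815² + 0.1746² + 0.10582² + 0.12698² + 0.1746² + 0.12698² = 0.02041 + 0.02195 + 0.03049 + 0.01120 + 0.01612 + 0.03049 + 0.01612 = 0.14678.
To 3 decimal places, D = 0.147.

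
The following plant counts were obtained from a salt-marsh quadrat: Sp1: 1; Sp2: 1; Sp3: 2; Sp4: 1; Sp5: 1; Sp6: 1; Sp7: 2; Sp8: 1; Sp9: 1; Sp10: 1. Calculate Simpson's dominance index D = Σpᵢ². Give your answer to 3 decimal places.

Total N = 1+1+2+1+1+1+2+1+1+1 = 12, so the proportions are 0.08333, 0.08333, 0.16667, 0.08333, 0.08333, 0.08333, 0.16667, 0.08333, 0.08333, 0.08333 (working shown to 5 dp, full precision carried).
D = 0.08333² + 0.08333² + 0.16667² + 0.08333² + 0.08333² + 0.08333² + 0.16667² + 0.08333² + 0.08333² + 0.08333² = 0.00694 + 0.00694 + 0.02778 + 0.00694 + 0.00694 + 0.00694 + 0.02778 + 0.00694 + 0.00694 + 0.00694 = 0.11111.
To 3 decimal places, D = 0.111.

0.111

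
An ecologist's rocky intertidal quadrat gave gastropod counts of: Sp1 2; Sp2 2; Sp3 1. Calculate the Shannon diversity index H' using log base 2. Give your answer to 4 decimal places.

1.5219

Total N = 2+2+1 = 5, so the proportions are 0.4, 0.4, 0.2 (working shown to 6 dp, full precision carried).
Each pᵢ log₂ pᵢ term: 0.4×(-1.321928)=-0.528771, 0.4×(-1.321928)=-0.528771, 0.2×(-2.321928)=-0.464386.
Sum = -1.521928, so H' = 1.5219.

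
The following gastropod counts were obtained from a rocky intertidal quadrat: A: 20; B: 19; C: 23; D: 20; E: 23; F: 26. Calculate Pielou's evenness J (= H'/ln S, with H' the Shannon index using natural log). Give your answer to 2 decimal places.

Total N = 20+19+23+20+23+26 = 131, so the proportions are 0.1527, 0.145, 0.1756, 0.1527, 0.1756, 0.1985 (working shown to 4 dp, full precision carried).
H' = −Σ pᵢ ln pᵢ = −((-0.2869) + (-0.2800) + (-0.3054) + (-0.2869) + (-0.3054) + (-0.3210)) = 1.7858.
With S = 6 species, ln S = 1.7918, so J = 1.7858/1.7918 = 0.9966, i.e. 1.00 to 2 decimal places.

1.00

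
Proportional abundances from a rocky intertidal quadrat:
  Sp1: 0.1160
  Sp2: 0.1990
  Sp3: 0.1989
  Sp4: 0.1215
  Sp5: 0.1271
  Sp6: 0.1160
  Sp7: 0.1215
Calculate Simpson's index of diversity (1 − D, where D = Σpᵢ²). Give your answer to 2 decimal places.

D = 0.116² + 0.199² + 0.1989² + 0.1215² + 0.1271² + 0.116² + 0.1215² = 0.0135 + 0.0396 + 0.0396 + 0.0148 + 0.0162 + 0.0135 + 0.0148 = 0.1518 (working shown to 4 dp, full precision carried).
So 1 − D = 0.8482, i.e. 0.85 to 2 decimal places.

0.85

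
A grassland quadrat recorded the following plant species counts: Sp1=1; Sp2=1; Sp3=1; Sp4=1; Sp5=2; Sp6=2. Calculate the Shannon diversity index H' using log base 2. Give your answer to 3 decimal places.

Total N = 1+1+1+1+2+2 = 8, so the proportions are 0.125, 0.125, 0.125, 0.125, 0.25, 0.25 (working shown to 5 dp, full precision carried).
Each pᵢ log₂ pᵢ term: 0.125×(-3.00000)=-0.37500, 0.125×(-3.00000)=-0.37500, 0.125×(-3.00000)=-0.37500, 0.125×(-3.00000)=-0.37500, 0.25×(-2.00000)=-0.50000, 0.25×(-2.00000)=-0.50000.
Sum = -2.50000, so H' = 2.500.

2.500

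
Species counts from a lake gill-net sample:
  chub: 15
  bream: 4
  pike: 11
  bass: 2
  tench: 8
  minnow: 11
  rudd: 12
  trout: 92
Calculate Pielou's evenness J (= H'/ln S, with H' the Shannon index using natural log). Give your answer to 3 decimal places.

Total N = 15+4+11+2+8+11+12+92 = 155, so the proportions are 0.09677, 0.02581, 0.07097, 0.0129, 0.05161, 0.07097, 0.07742, 0.59355 (working shown to 5 dp, full precision carried).
H' = −Σ pᵢ ln pᵢ = −((-0.22600) + (-0.09438) + (-0.18775) + (-0.05613) + (-0.15298) + (-0.18775) + (-0.19808) + (-0.30962)) = 1.41268.
With S = 8 species, ln S = 2.07944, so J = 1.41268/2.07944 = 0.67936, i.e. 0.679 to 3 decimal places.

0.679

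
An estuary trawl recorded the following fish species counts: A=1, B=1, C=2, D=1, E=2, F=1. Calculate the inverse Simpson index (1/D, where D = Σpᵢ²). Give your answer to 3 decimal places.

Total N = 1+1+2+1+2+1 = 8, so the proportions are 0.125, 0.125, 0.25, 0.125, 0.25, 0.125 (working shown to 7 dp, full precision carried).
D = 0.125² + 0.125² + 0.25² + 0.125² + 0.25² + 0.125² = 0.0156250 + 0.0156250 + 0.0625000 + 0.0156250 + 0.0625000 + 0.0156250 = 0.1875000.
So 1/D = 5.33333, i.e. 5.333 to 3 decimal places.

5.333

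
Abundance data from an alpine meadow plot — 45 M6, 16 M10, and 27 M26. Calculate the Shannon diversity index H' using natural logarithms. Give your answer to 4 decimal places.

1.0154

Total N = 45+16+27 = 88, so the proportions are 0.511364, 0.181818, 0.306818 (working shown to 6 dp, full precision carried).
Each pᵢ ln pᵢ term: 0.511364×(-0.670674)=-0.342958, 0.181818×(-1.704748)=-0.309954, 0.306818×(-1.181500)=-0.362506.
Sum = -1.015418, so H' = 1.0154.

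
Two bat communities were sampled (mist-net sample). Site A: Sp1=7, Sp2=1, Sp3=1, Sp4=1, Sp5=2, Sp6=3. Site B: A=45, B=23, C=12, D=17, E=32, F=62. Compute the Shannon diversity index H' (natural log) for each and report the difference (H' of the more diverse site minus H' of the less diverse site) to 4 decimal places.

0.1614

Site A: N=15, proportions 0.466667, 0.066667, 0.066667, 0.066667, 0.133333, 0.2, giving H' = 1.487817 (working shown to 6 dp, full precision carried).
Site B: N=191, proportions 0.235602, 0.120419, 0.062827, 0.089005, 0.167539, 0.324607, giving H' = 1.649208.
Difference = |1.487817 − 1.649208| = 0.161391, i.e. 0.1614 to 4 decimal places.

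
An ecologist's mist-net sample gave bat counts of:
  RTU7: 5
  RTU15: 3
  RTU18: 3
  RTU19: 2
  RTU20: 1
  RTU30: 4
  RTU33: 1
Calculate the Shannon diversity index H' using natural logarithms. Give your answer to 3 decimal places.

1.809

Total N = 5+3+3+2+1+4+1 = 19, so the proportions are 0.26316, 0.15789, 0.15789, 0.10526, 0.05263, 0.21053, 0.05263 (working shown to 5 dp, full precision carried).
Each pᵢ ln pᵢ term: 0.26316×(-1.33500)=-0.35132, 0.15789×(-1.84583)=-0.29145, 0.15789×(-1.84583)=-0.29145, 0.10526×(-2.25129)=-0.23698, 0.05263×(-2.94444)=-0.15497, 0.21053×(-1.55814)=-0.32803, 0.05263×(-2.94444)=-0.15497.
Sum = -1.80916, so H' = 1.809.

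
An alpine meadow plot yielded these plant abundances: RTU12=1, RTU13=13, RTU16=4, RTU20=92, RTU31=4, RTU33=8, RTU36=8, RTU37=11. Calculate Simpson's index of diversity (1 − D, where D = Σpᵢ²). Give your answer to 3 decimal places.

Total N = 1+13+4+92+4+8+8+11 = 141, so the proportions are 0.00709, 0.0922, 0.02837, 0.65248, 0.02837, 0.05674, 0.05674, 0.07801 (working shown to 5 dp, full precision carried).
D = 0.00709² + 0.0922² + 0.02837² + 0.65248² + 0.02837² + 0.05674² + 0.05674² + 0.07801² = 0.00005 + 0.00850 + 0.00080 + 0.42573 + 0.00080 + 0.00322 + 0.00322 + 0.00609 = 0.44842.
So 1 − D = 0.55158, i.e. 0.552 to 3 decimal places.

0.552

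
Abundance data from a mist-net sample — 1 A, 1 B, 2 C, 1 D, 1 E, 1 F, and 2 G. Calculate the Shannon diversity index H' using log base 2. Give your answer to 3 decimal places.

2.725

Total N = 1+1+2+1+1+1+2 = 9, so the proportions are 0.11111, 0.11111, 0.22222, 0.11111, 0.11111, 0.11111, 0.22222 (working shown to 5 dp, full precision carried).
Each pᵢ log₂ pᵢ term: 0.11111×(-3.16993)=-0.35221, 0.11111×(-3.16993)=-0.35221, 0.22222×(-2.16993)=-0.48221, 0.11111×(-3.16993)=-0.35221, 0.11111×(-3.16993)=-0.35221, 0.11111×(-3.16993)=-0.35221, 0.22222×(-2.16993)=-0.48221.
Sum = -2.72548, so H' = 2.725.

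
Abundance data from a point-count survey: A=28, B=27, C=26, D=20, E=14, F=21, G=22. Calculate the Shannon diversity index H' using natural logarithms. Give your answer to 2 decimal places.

Total N = 28+27+26+20+14+21+22 = 158, so the proportions are 0.1772, 0.1709, 0.1646, 0.1266, 0.0886, 0.1329, 0.1392 (working shown to 4 dp, full precision carried).
Each pᵢ ln pᵢ term: 0.1772×(-1.7304)=-0.3067, 0.1709×(-1.7668)=-0.3019, 0.1646×(-1.8045)=-0.2969, 0.1266×(-2.0669)=-0.2616, 0.0886×(-2.4235)=-0.2147, 0.1329×(-2.0181)=-0.2682, 0.1392×(-1.9716)=-0.2745.
Sum = -1.9246, so H' = 1.92.

1.92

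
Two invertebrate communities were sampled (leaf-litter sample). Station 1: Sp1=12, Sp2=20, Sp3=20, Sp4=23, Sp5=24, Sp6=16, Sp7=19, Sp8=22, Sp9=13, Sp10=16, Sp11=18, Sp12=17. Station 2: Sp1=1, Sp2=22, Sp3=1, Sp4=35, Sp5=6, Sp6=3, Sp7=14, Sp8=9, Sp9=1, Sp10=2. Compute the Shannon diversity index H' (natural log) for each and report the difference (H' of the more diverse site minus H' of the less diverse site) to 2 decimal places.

Station 1: N=220, proportions 0.05455, 0.09091, 0.09091, 0.10455, 0.10909, 0.07273, 0.08636, 0.1, 0.05909, 0.07273, 0.08182, 0.07727, giving H' = 2.46525 (working shown to 5 dp, full precision carried).
Station 2: N=94, proportions 0.01064, 0.23404, 0.01064, 0.37234, 0.06383, 0.03191, 0.14894, 0.09574, 0.01064, 0.02128, giving H' = 1.72846.
Difference = |2.46525 − 1.72846| = 0.73679, i.e. 0.74 to 2 decimal places.

0.74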